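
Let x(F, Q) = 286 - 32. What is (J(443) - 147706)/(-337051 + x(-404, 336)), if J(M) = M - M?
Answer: 147706/336797 ≈ 0.43856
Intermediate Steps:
J(M) = 0
x(F, Q) = 254
(J(443) - 147706)/(-337051 + x(-404, 336)) = (0 - 147706)/(-337051 + 254) = -147706/(-336797) = -147706*(-1/336797) = 147706/336797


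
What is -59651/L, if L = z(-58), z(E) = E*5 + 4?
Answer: 59651/286 ≈ 208.57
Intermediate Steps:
z(E) = 4 + 5*E (z(E) = 5*E + 4 = 4 + 5*E)
L = -286 (L = 4 + 5*(-58) = 4 - 290 = -286)
-59651/L = -59651/(-286) = -59651*(-1/286) = 59651/286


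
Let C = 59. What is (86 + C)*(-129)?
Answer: -18705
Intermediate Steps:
(86 + C)*(-129) = (86 + 59)*(-129) = 145*(-129) = -18705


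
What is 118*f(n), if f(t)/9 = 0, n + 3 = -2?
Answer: 0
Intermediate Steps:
n = -5 (n = -3 - 2 = -5)
f(t) = 0 (f(t) = 9*0 = 0)
118*f(n) = 118*0 = 0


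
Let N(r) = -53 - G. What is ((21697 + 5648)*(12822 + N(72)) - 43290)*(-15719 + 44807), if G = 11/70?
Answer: 71086564101744/7 ≈ 1.0155e+13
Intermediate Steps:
G = 11/70 (G = 11*(1/70) = 11/70 ≈ 0.15714)
N(r) = -3721/70 (N(r) = -53 - 1*11/70 = -53 - 11/70 = -3721/70)
((21697 + 5648)*(12822 + N(72)) - 43290)*(-15719 + 44807) = ((21697 + 5648)*(12822 - 3721/70) - 43290)*(-15719 + 44807) = (27345*(893819/70) - 43290)*29088 = (4888296111/14 - 43290)*29088 = (4887690051/14)*29088 = 71086564101744/7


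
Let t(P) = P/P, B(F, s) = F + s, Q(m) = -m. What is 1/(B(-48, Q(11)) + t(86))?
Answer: -1/58 ≈ -0.017241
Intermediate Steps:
t(P) = 1
1/(B(-48, Q(11)) + t(86)) = 1/((-48 - 1*11) + 1) = 1/((-48 - 11) + 1) = 1/(-59 + 1) = 1/(-58) = -1/58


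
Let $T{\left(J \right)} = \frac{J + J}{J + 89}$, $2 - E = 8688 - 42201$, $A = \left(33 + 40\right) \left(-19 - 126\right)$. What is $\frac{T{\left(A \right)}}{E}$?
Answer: $\frac{2117}{35177344} \approx 6.0181 \cdot 10^{-5}$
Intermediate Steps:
$A = -10585$ ($A = 73 \left(-145\right) = -10585$)
$E = 33515$ ($E = 2 - \left(8688 - 42201\right) = 2 - -33513 = 2 + 33513 = 33515$)
$T{\left(J \right)} = \frac{2 J}{89 + J}$
$\frac{T{\left(A \right)}}{E} = \frac{2 \left(-10585\right) \frac{1}{89 - 10585}}{33515} = 2 \left(-10585\right) \frac{1}{-10496} \cdot \frac{1}{33515} = 2 \left(-10585\right) \left(- \frac{1}{10496}\right) \frac{1}{33515} = \frac{10585}{5248} \cdot \frac{1}{33515} = \frac{2117}{35177344}$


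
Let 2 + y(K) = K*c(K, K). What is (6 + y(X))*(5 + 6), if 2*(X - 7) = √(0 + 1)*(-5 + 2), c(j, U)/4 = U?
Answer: 1375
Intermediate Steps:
c(j, U) = 4*U
X = 11/2 (X = 7 + (√(0 + 1)*(-5 + 2))/2 = 7 + (√1*(-3))/2 = 7 + (1*(-3))/2 = 7 + (½)*(-3) = 7 - 3/2 = 11/2 ≈ 5.5000)
y(K) = -2 + 4*K² (y(K) = -2 + K*(4*K) = -2 + 4*K²)
(6 + y(X))*(5 + 6) = (6 + (-2 + 4*(11/2)²))*(5 + 6) = (6 + (-2 + 4*(121/4)))*11 = (6 + (-2 + 121))*11 = (6 + 119)*11 = 125*11 = 1375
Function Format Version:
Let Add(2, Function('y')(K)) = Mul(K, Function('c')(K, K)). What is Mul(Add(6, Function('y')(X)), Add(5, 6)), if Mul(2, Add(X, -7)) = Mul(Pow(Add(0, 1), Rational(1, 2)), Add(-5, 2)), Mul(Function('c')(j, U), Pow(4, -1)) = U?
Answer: 1375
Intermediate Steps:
Function('c')(j, U) = Mul(4, U)
X = Rational(11, 2) (X = Add(7, Mul(Rational(1, 2), Mul(Pow(Add(0, 1), Rational(1, 2)), Add(-5, 2)))) = Add(7, Mul(Rational(1, 2), Mul(Pow(1, Rational(1, 2)), -3))) = Add(7, Mul(Rational(1, 2), Mul(1, -3))) = Add(7, Mul(Rational(1, 2), -3)) = Add(7, Rational(-3, 2)) = Rational(11, 2) ≈ 5.5000)
Function('y')(K) = Add(-2, Mul(4, Pow(K, 2))) (Function('y')(K) = Add(-2, Mul(K, Mul(4, K))) = Add(-2, Mul(4, Pow(K, 2))))
Mul(Add(6, Function('y')(X)), Add(5, 6)) = Mul(Add(6, Add(-2, Mul(4, Pow(Rational(11, 2), 2)))), Add(5, 6)) = Mul(Add(6, Add(-2, Mul(4, Rational(121, 4)))), 11) = Mul(Add(6, Add(-2, 121)), 11) = Mul(Add(6, 119), 11) = Mul(125, 11) = 1375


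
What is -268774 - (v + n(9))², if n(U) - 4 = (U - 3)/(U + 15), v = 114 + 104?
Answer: -5090705/16 ≈ -3.1817e+5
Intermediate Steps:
v = 218
n(U) = 4 + (-3 + U)/(15 + U) (n(U) = 4 + (U - 3)/(U + 15) = 4 + (-3 + U)/(15 + U))
-268774 - (v + n(9))² = -268774 - (218 + (57 + 5*9)/(15 + 9))² = -268774 - (218 + (57 + 45)/24)² = -268774 - (218 + (1/24)*102)² = -268774 - (218 + 17/4)² = -268774 - (889/4)² = -268774 - 1*790321/16 = -268774 - 790321/16 = -5090705/16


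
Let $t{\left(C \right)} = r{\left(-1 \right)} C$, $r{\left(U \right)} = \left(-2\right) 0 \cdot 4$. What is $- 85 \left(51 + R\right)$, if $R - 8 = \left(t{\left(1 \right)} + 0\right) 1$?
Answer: $-5015$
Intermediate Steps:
$r{\left(U \right)} = 0$ ($r{\left(U \right)} = 0 \cdot 4 = 0$)
$t{\left(C \right)} = 0$ ($t{\left(C \right)} = 0 C = 0$)
$R = 8$ ($R = 8 + \left(0 + 0\right) 1 = 8 + 0 \cdot 1 = 8 + 0 = 8$)
$- 85 \left(51 + R\right) = - 85 \left(51 + 8\right) = \left(-85\right) 59 = -5015$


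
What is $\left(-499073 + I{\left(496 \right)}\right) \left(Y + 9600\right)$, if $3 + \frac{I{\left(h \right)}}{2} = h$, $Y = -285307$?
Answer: $137326072509$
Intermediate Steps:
$I{\left(h \right)} = -6 + 2 h$
$\left(-499073 + I{\left(496 \right)}\right) \left(Y + 9600\right) = \left(-499073 + \left(-6 + 2 \cdot 496\right)\right) \left(-285307 + 9600\right) = \left(-499073 + \left(-6 + 992\right)\right) \left(-275707\right) = \left(-499073 + 986\right) \left(-275707\right) = \left(-498087\right) \left(-275707\right) = 137326072509$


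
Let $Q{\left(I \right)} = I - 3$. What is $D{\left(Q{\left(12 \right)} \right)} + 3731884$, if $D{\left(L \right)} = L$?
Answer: $3731893$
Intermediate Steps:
$Q{\left(I \right)} = -3 + I$ ($Q{\left(I \right)} = I - 3 = -3 + I$)
$D{\left(Q{\left(12 \right)} \right)} + 3731884 = \left(-3 + 12\right) + 3731884 = 9 + 3731884 = 3731893$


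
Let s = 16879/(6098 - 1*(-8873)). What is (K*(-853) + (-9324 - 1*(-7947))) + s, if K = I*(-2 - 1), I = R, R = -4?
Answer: -173841344/14971 ≈ -11612.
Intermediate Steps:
I = -4
K = 12 (K = -4*(-2 - 1) = -4*(-3) = 12)
s = 16879/14971 (s = 16879/(6098 + 8873) = 16879/14971 ≈ 1.1274)
(K*(-853) + (-9324 - 1*(-7947))) + s = (12*(-853) + (-9324 - 1*(-7947))) + 16879/14971 = (-10236 + (-9324 + 7947)) + 16879/14971 = (-10236 - 1377) + 16879/14971 = -11613 + 16879/14971 = -173841344/14971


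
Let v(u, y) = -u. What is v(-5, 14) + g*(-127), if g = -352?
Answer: 44709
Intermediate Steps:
v(-5, 14) + g*(-127) = -1*(-5) - 352*(-127) = 5 + 44704 = 44709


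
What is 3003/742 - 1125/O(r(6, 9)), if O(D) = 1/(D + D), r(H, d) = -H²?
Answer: 8586429/106 ≈ 81004.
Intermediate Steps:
O(D) = 1/(2*D)
3003/742 - 1125/O(r(6, 9)) = 3003/742 - 1125/(1/(2*((-1*6²)))) = 3003*(1/742) - 1125/(1/(2*((-1*36)))) = 429/106 - 1125/((½)/(-36)) = 429/106 - 1125/((½)*(-1/36)) = 429/106 - 1125/(-1/72) = 429/106 - 1125*(-72) = 429/106 + 81000 = 8586429/106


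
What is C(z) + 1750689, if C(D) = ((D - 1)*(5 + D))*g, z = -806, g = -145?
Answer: -91978326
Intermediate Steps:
C(D) = -145*(-1 + D)*(5 + D) (C(D) = ((D - 1)*(5 + D))*(-145) = ((-1 + D)*(5 + D))*(-145) = -145*(-1 + D)*(5 + D))
C(z) + 1750689 = (725 - 580*(-806) - 145*(-806)²) + 1750689 = (725 + 467480 - 145*649636) + 1750689 = (725 + 467480 - 94197220) + 1750689 = -93729015 + 1750689 = -91978326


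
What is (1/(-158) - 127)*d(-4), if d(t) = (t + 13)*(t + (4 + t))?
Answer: 361206/79 ≈ 4572.2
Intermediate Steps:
d(t) = (4 + 2*t)*(13 + t) (d(t) = (13 + t)*(4 + 2*t) = (4 + 2*t)*(13 + t))
(1/(-158) - 127)*d(-4) = (1/(-158) - 127)*(52 + 2*(-4)**2 + 30*(-4)) = (-1/158 - 127)*(52 + 2*16 - 120) = -20067*(52 + 32 - 120)/158 = -20067/158*(-36) = 361206/79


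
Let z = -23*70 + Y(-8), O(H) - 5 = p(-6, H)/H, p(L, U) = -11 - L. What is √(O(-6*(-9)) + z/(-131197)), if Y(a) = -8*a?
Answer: √27433835068398/2361546 ≈ 2.2179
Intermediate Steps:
O(H) = 5 - 5/H (O(H) = 5 + (-11 - 1*(-6))/H = 5 + (-11 + 6)/H = 5 - 5/H)
z = -1546 (z = -23*70 - 8*(-8) = -1610 + 64 = -1546)
√(O(-6*(-9)) + z/(-131197)) = √((5 - 5/((-6*(-9)))) - 1546/(-131197)) = √((5 - 5/54) - 1546*(-1/131197)) = √((5 - 5*1/54) + 1546/131197) = √((5 - 5/54) + 1546/131197) = √(265/54 + 1546/131197) = √(34850689/7084638) = √27433835068398/2361546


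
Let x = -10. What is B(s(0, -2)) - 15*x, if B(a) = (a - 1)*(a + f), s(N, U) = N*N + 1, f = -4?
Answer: 150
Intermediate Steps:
s(N, U) = 1 + N² (s(N, U) = N² + 1 = 1 + N²)
B(a) = (-1 + a)*(-4 + a) (B(a) = (a - 1)*(a - 4) = (-1 + a)*(-4 + a))
B(s(0, -2)) - 15*x = (4 + (1 + 0²)² - 5*(1 + 0²)) - 15*(-10) = (4 + (1 + 0)² - 5*(1 + 0)) + 150 = (4 + 1² - 5*1) + 150 = (4 + 1 - 5) + 150 = 0 + 150 = 150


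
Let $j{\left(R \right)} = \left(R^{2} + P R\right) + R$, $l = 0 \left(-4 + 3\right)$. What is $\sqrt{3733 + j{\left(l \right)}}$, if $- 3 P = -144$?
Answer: $\sqrt{3733} \approx 61.098$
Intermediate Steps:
$P = 48$ ($P = \left(- \frac{1}{3}\right) \left(-144\right) = 48$)
$l = 0$ ($l = 0 \left(-1\right) = 0$)
$j{\left(R \right)} = R^{2} + 49 R$ ($j{\left(R \right)} = \left(R^{2} + 48 R\right) + R = R^{2} + 49 R$)
$\sqrt{3733 + j{\left(l \right)}} = \sqrt{3733 + 0 \left(49 + 0\right)} = \sqrt{3733 + 0 \cdot 49} = \sqrt{3733 + 0} = \sqrt{3733}$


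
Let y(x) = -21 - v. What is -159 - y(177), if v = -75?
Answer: -213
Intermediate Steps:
y(x) = 54 (y(x) = -21 - 1*(-75) = -21 + 75 = 54)
-159 - y(177) = -159 - 1*54 = -159 - 54 = -213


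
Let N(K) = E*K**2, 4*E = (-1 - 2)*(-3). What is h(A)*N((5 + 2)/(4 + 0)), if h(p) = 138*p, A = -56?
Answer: -213003/4 ≈ -53251.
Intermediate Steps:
E = 9/4 (E = ((-1 - 2)*(-3))/4 = (-3*(-3))/4 = (1/4)*9 = 9/4 ≈ 2.2500)
N(K) = 9*K**2/4
h(A)*N((5 + 2)/(4 + 0)) = (138*(-56))*(9*((5 + 2)/(4 + 0))**2/4) = -17388*(7/4)**2 = -17388*49/16 = -7728*441/64 = -213003/4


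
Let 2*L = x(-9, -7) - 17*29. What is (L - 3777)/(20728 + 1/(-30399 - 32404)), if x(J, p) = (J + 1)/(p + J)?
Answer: -1010688679/5207122332 ≈ -0.19410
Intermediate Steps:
x(J, p) = (1 + J)/(J + p)
L = -985/4 (L = ((1 - 9)/(-9 - 7) - 17*29)/2 = (-8/(-16) - 493)/2 = (-1/16*(-8) - 493)/2 = (½ - 493)/2 = (½)*(-985/2) = -985/4 ≈ -246.25)
(L - 3777)/(20728 + 1/(-30399 - 32404)) = (-985/4 - 3777)/(20728 + 1/(-30399 - 32404)) = -16093/(4*(20728 + 1/(-62803))) = -16093/(4*(20728 - 1/62803)) = -16093/(4*1301780583/62803) = -16093/4*62803/1301780583 = -1010688679/5207122332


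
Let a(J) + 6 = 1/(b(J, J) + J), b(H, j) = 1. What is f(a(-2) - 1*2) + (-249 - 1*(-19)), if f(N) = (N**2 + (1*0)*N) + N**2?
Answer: -68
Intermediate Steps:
a(J) = -6 + 1/(1 + J)
f(N) = 2*N**2 (f(N) = (N**2 + 0*N) + N**2 = (N**2 + 0) + N**2 = N**2 + N**2 = 2*N**2)
f(a(-2) - 1*2) + (-249 - 1*(-19)) = 2*((-5 - 6*(-2))/(1 - 2) - 1*2)**2 + (-249 - 1*(-19)) = 2*((-5 + 12)/(-1) - 2)**2 + (-249 + 19) = 2*(-1*7 - 2)**2 - 230 = 2*(-7 - 2)**2 - 230 = 2*(-9)**2 - 230 = 2*81 - 230 = 162 - 230 = -68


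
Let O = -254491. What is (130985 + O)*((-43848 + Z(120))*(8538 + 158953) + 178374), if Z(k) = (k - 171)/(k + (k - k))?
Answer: 18140655583438571/20 ≈ 9.0703e+14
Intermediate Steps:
Z(k) = (-171 + k)/k (Z(k) = (-171 + k)/(k + 0) = (-171 + k)/k)
(130985 + O)*((-43848 + Z(120))*(8538 + 158953) + 178374) = (130985 - 254491)*((-43848 + (-171 + 120)/120)*(8538 + 158953) + 178374) = -123506*((-43848 + (1/120)*(-51))*167491 + 178374) = -123506*((-43848 - 17/40)*167491 + 178374) = -123506*(-1753937/40*167491 + 178374) = -123506*(-293768662067/40 + 178374) = -123506*(-293761527107/40) = 18140655583438571/20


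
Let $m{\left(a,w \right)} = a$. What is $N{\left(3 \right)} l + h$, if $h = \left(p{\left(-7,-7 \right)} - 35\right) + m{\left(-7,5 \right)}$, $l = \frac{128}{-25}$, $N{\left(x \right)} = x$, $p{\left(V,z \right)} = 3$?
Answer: $- \frac{1359}{25} \approx -54.36$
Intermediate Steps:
$l = - \frac{128}{25}$ ($l = 128 \left(- \frac{1}{25}\right) = - \frac{128}{25} \approx -5.12$)
$h = -39$ ($h = \left(3 - 35\right) - 7 = -32 - 7 = -39$)
$N{\left(3 \right)} l + h = 3 \left(- \frac{128}{25}\right) - 39 = - \frac{384}{25} - 39 = - \frac{1359}{25}$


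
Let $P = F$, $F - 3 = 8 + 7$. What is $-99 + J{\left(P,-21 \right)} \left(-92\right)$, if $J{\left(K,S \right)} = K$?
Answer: $-1755$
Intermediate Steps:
$F = 18$ ($F = 3 + \left(8 + 7\right) = 3 + 15 = 18$)
$P = 18$
$-99 + J{\left(P,-21 \right)} \left(-92\right) = -99 + 18 \left(-92\right) = -99 - 1656 = -1755$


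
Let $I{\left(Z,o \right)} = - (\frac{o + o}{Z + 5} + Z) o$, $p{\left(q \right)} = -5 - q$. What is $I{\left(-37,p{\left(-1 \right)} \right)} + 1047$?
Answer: $900$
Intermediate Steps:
$I{\left(Z,o \right)} = o \left(- Z - \frac{2 o}{5 + Z}\right)$ ($I{\left(Z,o \right)} = - (\frac{2 o}{5 + Z} + Z) o = - (Z + \frac{2 o}{5 + Z}) o = \left(- Z - \frac{2 o}{5 + Z}\right) o = o \left(- Z - \frac{2 o}{5 + Z}\right)$)
$I{\left(-37,p{\left(-1 \right)} \right)} + 1047 = - \frac{\left(-5 - -1\right) \left(\left(-37\right)^{2} + 2 \left(-5 - -1\right) + 5 \left(-37\right)\right)}{5 - 37} + 1047 = - \frac{\left(-5 + 1\right) \left(1369 + 2 \left(-5 + 1\right) - 185\right)}{-32} + 1047 = \left(-1\right) \left(-4\right) \left(- \frac{1}{32}\right) \left(1369 + 2 \left(-4\right) - 185\right) + 1047 = \left(-1\right) \left(-4\right) \left(- \frac{1}{32}\right) \left(1369 - 8 - 185\right) + 1047 = \left(-1\right) \left(-4\right) \left(- \frac{1}{32}\right) 1176 + 1047 = -147 + 1047 = 900$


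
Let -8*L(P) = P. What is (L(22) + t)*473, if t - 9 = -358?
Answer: -665511/4 ≈ -1.6638e+5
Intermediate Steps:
t = -349 (t = 9 - 358 = -349)
L(P) = -P/8
(L(22) + t)*473 = (-⅛*22 - 349)*473 = (-11/4 - 349)*473 = -1407/4*473 = -665511/4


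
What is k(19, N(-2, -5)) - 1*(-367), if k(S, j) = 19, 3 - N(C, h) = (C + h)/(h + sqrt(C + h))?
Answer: 386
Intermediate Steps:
N(C, h) = 3 - (C + h)/(h + sqrt(C + h))
k(19, N(-2, -5)) - 1*(-367) = 19 - 1*(-367) = 19 + 367 = 386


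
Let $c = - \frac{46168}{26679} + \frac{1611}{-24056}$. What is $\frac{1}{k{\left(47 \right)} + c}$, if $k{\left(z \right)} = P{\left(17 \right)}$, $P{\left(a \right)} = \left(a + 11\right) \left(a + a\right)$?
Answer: $\frac{641790024}{609830505571} \approx 0.0010524$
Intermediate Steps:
$P{\left(a \right)} = 2 a \left(11 + a\right)$ ($P{\left(a \right)} = \left(11 + a\right) 2 a = 2 a \left(11 + a\right)$)
$c = - \frac{1153597277}{641790024}$ ($c = \left(-46168\right) \frac{1}{26679} + 1611 \left(- \frac{1}{24056}\right) = - \frac{46168}{26679} - \frac{1611}{24056} = - \frac{1153597277}{641790024} \approx -1.7975$)
$k{\left(z \right)} = 952$ ($k{\left(z \right)} = 2 \cdot 17 \left(11 + 17\right) = 2 \cdot 17 \cdot 28 = 952$)
$\frac{1}{k{\left(47 \right)} + c} = \frac{1}{952 - \frac{1153597277}{641790024}} = \frac{1}{\frac{609830505571}{641790024}} = \frac{641790024}{609830505571}$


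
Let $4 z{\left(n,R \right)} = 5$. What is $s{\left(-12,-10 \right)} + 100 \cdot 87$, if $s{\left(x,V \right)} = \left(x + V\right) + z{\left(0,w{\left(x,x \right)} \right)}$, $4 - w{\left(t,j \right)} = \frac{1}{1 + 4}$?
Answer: $\frac{34717}{4} \approx 8679.3$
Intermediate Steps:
$w{\left(t,j \right)} = \frac{19}{5}$ ($w{\left(t,j \right)} = 4 - \frac{1}{1 + 4} = 4 - \frac{1}{5} = \frac{19}{5}$)
$z{\left(n,R \right)} = \frac{5}{4}$ ($z{\left(n,R \right)} = \frac{1}{4} \cdot 5 = \frac{5}{4}$)
$s{\left(x,V \right)} = \frac{5}{4} + V + x$ ($s{\left(x,V \right)} = \left(x + V\right) + \frac{5}{4} = \left(V + x\right) + \frac{5}{4} = \frac{5}{4} + V + x$)
$s{\left(-12,-10 \right)} + 100 \cdot 87 = \left(\frac{5}{4} - 10 - 12\right) + 100 \cdot 87 = - \frac{83}{4} + 8700 = \frac{34717}{4}$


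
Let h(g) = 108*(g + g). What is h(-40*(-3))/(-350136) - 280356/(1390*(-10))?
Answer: 113197269/5632975 ≈ 20.095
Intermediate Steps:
h(g) = 216*g (h(g) = 108*(2*g) = 216*g)
h(-40*(-3))/(-350136) - 280356/(1390*(-10)) = (216*(-40*(-3)))/(-350136) - 280356/(1390*(-10)) = (216*120)*(-1/350136) - 280356/(-13900) = 25920*(-1/350136) - 280356*(-1/13900) = -120/1621 + 70089/3475 = 113197269/5632975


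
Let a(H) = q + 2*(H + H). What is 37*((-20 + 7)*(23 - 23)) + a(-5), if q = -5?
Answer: -25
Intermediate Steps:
a(H) = -5 + 4*H (a(H) = -5 + 2*(H + H) = -5 + 2*(2*H) = -5 + 4*H)
37*((-20 + 7)*(23 - 23)) + a(-5) = 37*((-20 + 7)*(23 - 23)) + (-5 + 4*(-5)) = 37*(-13*0) + (-5 - 20) = 37*0 - 25 = 0 - 25 = -25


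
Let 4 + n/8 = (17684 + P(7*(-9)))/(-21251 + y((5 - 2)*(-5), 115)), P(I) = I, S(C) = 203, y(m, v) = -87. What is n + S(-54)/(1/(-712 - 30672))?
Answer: -67972098780/10669 ≈ -6.3710e+6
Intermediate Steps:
n = -411892/10669 (n = -32 + 8*((17684 + 7*(-9))/(-21251 - 87)) = -32 + 8*((17684 - 63)/(-21338)) = -32 + 8*(17621*(-1/21338)) = -32 + 8*(-17621/21338) = -32 - 70484/10669 = -411892/10669 ≈ -38.606)
n + S(-54)/(1/(-712 - 30672)) = -411892/10669 + 203/(1/(-712 - 30672)) = -411892/10669 + 203/(1/(-31384)) = -411892/10669 + 203/(-1/31384) = -411892/10669 + 203*(-31384) = -411892/10669 - 6370952 = -67972098780/10669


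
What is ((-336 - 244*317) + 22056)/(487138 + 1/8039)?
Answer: -447193492/3916102383 ≈ -0.11419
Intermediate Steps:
((-336 - 244*317) + 22056)/(487138 + 1/8039) = ((-336 - 77348) + 22056)/(487138 + 1/8039) = (-77684 + 22056)/(3916102383/8039) = -55628*8039/3916102383 = -447193492/3916102383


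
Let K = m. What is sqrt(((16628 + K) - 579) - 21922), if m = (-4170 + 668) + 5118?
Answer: 3*I*sqrt(473) ≈ 65.246*I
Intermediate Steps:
m = 1616 (m = -3502 + 5118 = 1616)
K = 1616
sqrt(((16628 + K) - 579) - 21922) = sqrt(((16628 + 1616) - 579) - 21922) = sqrt((18244 - 579) - 21922) = sqrt(17665 - 21922) = sqrt(-4257) = 3*I*sqrt(473)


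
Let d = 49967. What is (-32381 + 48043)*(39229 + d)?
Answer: 1396987752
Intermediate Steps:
(-32381 + 48043)*(39229 + d) = (-32381 + 48043)*(39229 + 49967) = 15662*89196 = 1396987752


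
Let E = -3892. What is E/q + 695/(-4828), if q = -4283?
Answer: 15813891/20678324 ≈ 0.76476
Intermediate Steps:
E/q + 695/(-4828) = -3892/(-4283) + 695/(-4828) = -3892*(-1/4283) + 695*(-1/4828) = 3892/4283 - 695/4828 = 15813891/20678324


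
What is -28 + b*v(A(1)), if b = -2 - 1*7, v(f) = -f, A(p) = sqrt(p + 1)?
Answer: -28 + 9*sqrt(2) ≈ -15.272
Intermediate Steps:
A(p) = sqrt(1 + p)
b = -9 (b = -2 - 7 = -9)
-28 + b*v(A(1)) = -28 - (-9)*sqrt(1 + 1) = -28 - (-9)*sqrt(2) = -28 + 9*sqrt(2)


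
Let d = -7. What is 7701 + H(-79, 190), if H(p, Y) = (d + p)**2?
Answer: 15097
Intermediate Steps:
H(p, Y) = (-7 + p)**2
7701 + H(-79, 190) = 7701 + (-7 - 79)**2 = 7701 + (-86)**2 = 7701 + 7396 = 15097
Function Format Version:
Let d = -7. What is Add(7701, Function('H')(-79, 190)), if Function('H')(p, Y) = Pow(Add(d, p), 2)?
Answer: 15097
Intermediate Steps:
Function('H')(p, Y) = Pow(Add(-7, p), 2)
Add(7701, Function('H')(-79, 190)) = Add(7701, Pow(Add(-7, -79), 2)) = Add(7701, Pow(-86, 2)) = Add(7701, 7396) = 15097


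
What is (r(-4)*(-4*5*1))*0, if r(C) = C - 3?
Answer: 0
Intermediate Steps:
r(C) = -3 + C
(r(-4)*(-4*5*1))*0 = ((-3 - 4)*(-4*5*1))*0 = -(-140)*0 = -7*(-20)*0 = 140*0 = 0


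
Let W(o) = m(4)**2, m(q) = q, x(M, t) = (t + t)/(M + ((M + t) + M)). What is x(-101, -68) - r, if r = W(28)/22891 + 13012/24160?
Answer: -8858571333/51295068440 ≈ -0.17270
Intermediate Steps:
x(M, t) = 2*t/(t + 3*M) (x(M, t) = (2*t)/(M + (t + 2*M)) = (2*t)/(t + 3*M) = 2*t/(t + 3*M))
W(o) = 16 (W(o) = 4**2 = 16)
r = 74561063/138261640 (r = 16/22891 + 13012/24160 = 16*(1/22891) + 13012*(1/24160) = 16/22891 + 3253/6040 = 74561063/138261640 ≈ 0.53928)
x(-101, -68) - r = 2*(-68)/(-68 + 3*(-101)) - 1*74561063/138261640 = 2*(-68)/(-68 - 303) - 74561063/138261640 = 2*(-68)/(-371) - 74561063/138261640 = 2*(-68)*(-1/371) - 74561063/138261640 = 136/371 - 74561063/138261640 = -8858571333/51295068440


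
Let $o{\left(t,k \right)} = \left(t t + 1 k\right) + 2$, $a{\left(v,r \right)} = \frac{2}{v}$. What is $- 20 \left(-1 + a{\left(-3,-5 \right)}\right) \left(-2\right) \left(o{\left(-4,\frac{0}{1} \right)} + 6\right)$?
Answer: $-1600$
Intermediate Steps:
$o{\left(t,k \right)} = 2 + k + t^{2}$ ($o{\left(t,k \right)} = \left(t^{2} + k\right) + 2 = \left(k + t^{2}\right) + 2 = 2 + k + t^{2}$)
$- 20 \left(-1 + a{\left(-3,-5 \right)}\right) \left(-2\right) \left(o{\left(-4,\frac{0}{1} \right)} + 6\right) = - 20 \left(-1 + \frac{2}{-3}\right) \left(-2\right) \left(\left(2 + \frac{0}{1} + \left(-4\right)^{2}\right) + 6\right) = - 20 \left(-1 + 2 \left(- \frac{1}{3}\right)\right) \left(-2\right) \left(\left(2 + 0 \cdot 1 + 16\right) + 6\right) = - 20 \left(-1 - \frac{2}{3}\right) \left(-2\right) \left(\left(2 + 0 + 16\right) + 6\right) = - 20 \left(\left(- \frac{5}{3}\right) \left(-2\right)\right) \left(18 + 6\right) = \left(-20\right) \frac{10}{3} \cdot 24 = \left(- \frac{200}{3}\right) 24 = -1600$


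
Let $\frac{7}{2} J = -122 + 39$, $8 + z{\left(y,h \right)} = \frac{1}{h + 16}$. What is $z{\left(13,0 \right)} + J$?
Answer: $- \frac{3545}{112} \approx -31.652$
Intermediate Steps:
$z{\left(y,h \right)} = -8 + \frac{1}{16 + h}$ ($z{\left(y,h \right)} = -8 + \frac{1}{h + 16} = -8 + \frac{1}{16 + h}$)
$J = - \frac{166}{7}$ ($J = \frac{2 \left(-122 + 39\right)}{7} = \frac{2}{7} \left(-83\right) = - \frac{166}{7} \approx -23.714$)
$z{\left(13,0 \right)} + J = \frac{-127 - 0}{16 + 0} - \frac{166}{7} = \frac{-127 + 0}{16} - \frac{166}{7} = \frac{1}{16} \left(-127\right) - \frac{166}{7} = - \frac{127}{16} - \frac{166}{7} = - \frac{3545}{112}$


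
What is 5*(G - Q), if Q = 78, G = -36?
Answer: -570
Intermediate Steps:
5*(G - Q) = 5*(-36 - 1*78) = 5*(-36 - 78) = 5*(-114) = -570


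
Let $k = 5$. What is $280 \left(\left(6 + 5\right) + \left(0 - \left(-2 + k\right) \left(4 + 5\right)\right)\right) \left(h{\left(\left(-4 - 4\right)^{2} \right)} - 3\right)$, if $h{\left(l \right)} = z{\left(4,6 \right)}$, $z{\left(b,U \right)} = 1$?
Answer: $8960$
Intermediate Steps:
$h{\left(l \right)} = 1$
$280 \left(\left(6 + 5\right) + \left(0 - \left(-2 + k\right) \left(4 + 5\right)\right)\right) \left(h{\left(\left(-4 - 4\right)^{2} \right)} - 3\right) = 280 \left(\left(6 + 5\right) + \left(0 - \left(-2 + 5\right) \left(4 + 5\right)\right)\right) \left(1 - 3\right) = 280 \left(11 + \left(0 - 3 \cdot 9\right)\right) \left(-2\right) = 280 \left(11 + \left(0 - 27\right)\right) \left(-2\right) = 280 \left(11 - 27\right) \left(-2\right) = 280 \left(\left(-16\right) \left(-2\right)\right) = 280 \cdot 32 = 8960$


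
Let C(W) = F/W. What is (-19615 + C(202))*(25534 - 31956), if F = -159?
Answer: 12723231079/101 ≈ 1.2597e+8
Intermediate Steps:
C(W) = -159/W
(-19615 + C(202))*(25534 - 31956) = (-19615 - 159/202)*(25534 - 31956) = (-19615 - 159*1/202)*(-6422) = (-19615 - 159/202)*(-6422) = -3962389/202*(-6422) = 12723231079/101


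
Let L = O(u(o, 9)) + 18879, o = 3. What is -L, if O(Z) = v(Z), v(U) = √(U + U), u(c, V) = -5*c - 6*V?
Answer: -18879 - I*√138 ≈ -18879.0 - 11.747*I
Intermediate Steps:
u(c, V) = -6*V - 5*c
v(U) = √2*√U (v(U) = √(2*U) = √2*√U)
O(Z) = √2*√Z
L = 18879 + I*√138 (L = √2*√(-6*9 - 5*3) + 18879 = √2*√(-54 - 15) + 18879 = √2*√(-69) + 18879 = √2*(I*√69) + 18879 = I*√138 + 18879 = 18879 + I*√138 ≈ 18879.0 + 11.747*I)
-L = -(18879 + I*√138) = -18879 - I*√138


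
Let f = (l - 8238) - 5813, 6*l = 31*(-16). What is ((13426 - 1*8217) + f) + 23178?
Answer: 42760/3 ≈ 14253.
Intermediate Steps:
l = -248/3 (l = (31*(-16))/6 = (⅙)*(-496) = -248/3 ≈ -82.667)
f = -42401/3 (f = (-248/3 - 8238) - 5813 = -24962/3 - 5813 = -42401/3 ≈ -14134.)
((13426 - 1*8217) + f) + 23178 = ((13426 - 1*8217) - 42401/3) + 23178 = ((13426 - 8217) - 42401/3) + 23178 = (5209 - 42401/3) + 23178 = -26774/3 + 23178 = 42760/3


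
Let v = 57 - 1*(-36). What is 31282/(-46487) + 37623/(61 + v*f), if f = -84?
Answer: -1991447183/360320737 ≈ -5.5269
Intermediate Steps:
v = 93 (v = 57 + 36 = 93)
31282/(-46487) + 37623/(61 + v*f) = 31282/(-46487) + 37623/(61 + 93*(-84)) = 31282*(-1/46487) + 37623/(61 - 7812) = -31282/46487 + 37623/(-7751) = -31282/46487 + 37623*(-1/7751) = -31282/46487 - 37623/7751 = -1991447183/360320737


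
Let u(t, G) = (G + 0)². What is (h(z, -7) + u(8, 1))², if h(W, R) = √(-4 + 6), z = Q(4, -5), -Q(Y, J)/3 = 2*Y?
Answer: (1 + √2)² ≈ 5.8284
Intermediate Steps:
Q(Y, J) = -6*Y
z = -24 (z = -6*4 = -24)
h(W, R) = √2
u(t, G) = G²
(h(z, -7) + u(8, 1))² = (√2 + 1²)² = (√2 + 1)² = (1 + √2)²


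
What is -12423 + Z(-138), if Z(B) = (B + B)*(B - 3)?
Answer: 26493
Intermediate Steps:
Z(B) = 2*B*(-3 + B) (Z(B) = (2*B)*(-3 + B) = 2*B*(-3 + B))
-12423 + Z(-138) = -12423 + 2*(-138)*(-3 - 138) = -12423 + 2*(-138)*(-141) = -12423 + 38916 = 26493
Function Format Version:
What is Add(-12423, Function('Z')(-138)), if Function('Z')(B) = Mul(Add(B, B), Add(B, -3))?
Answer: 26493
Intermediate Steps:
Function('Z')(B) = Mul(2, B, Add(-3, B)) (Function('Z')(B) = Mul(Mul(2, B), Add(-3, B)) = Mul(2, B, Add(-3, B)))
Add(-12423, Function('Z')(-138)) = Add(-12423, Mul(2, -138, Add(-3, -138))) = Add(-12423, Mul(2, -138, -141)) = Add(-12423, 38916) = 26493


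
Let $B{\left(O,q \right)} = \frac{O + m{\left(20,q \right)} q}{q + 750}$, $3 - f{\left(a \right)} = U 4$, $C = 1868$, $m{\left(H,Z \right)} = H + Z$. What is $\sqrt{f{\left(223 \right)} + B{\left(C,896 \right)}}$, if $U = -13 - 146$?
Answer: $\frac{\sqrt{771314777}}{823} \approx 33.745$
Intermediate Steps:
$U = -159$
$f{\left(a \right)} = 639$ ($f{\left(a \right)} = 3 - \left(-159\right) 4 = 3 - -636 = 3 + 636 = 639$)
$B{\left(O,q \right)} = \frac{O + q \left(20 + q\right)}{750 + q}$ ($B{\left(O,q \right)} = \frac{O + \left(20 + q\right) q}{q + 750} = \frac{O + q \left(20 + q\right)}{750 + q}$)
$\sqrt{f{\left(223 \right)} + B{\left(C,896 \right)}} = \sqrt{639 + \frac{1868 + 896 \left(20 + 896\right)}{750 + 896}} = \sqrt{639 + \frac{1868 + 896 \cdot 916}{1646}} = \sqrt{639 + \frac{1868 + 820736}{1646}} = \sqrt{639 + \frac{1}{1646} \cdot 822604} = \sqrt{639 + \frac{411302}{823}} = \sqrt{\frac{937199}{823}} = \frac{\sqrt{771314777}}{823}$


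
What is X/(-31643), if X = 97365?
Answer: -97365/31643 ≈ -3.0770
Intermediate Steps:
X/(-31643) = 97365/(-31643) = 97365*(-1/31643) = -97365/31643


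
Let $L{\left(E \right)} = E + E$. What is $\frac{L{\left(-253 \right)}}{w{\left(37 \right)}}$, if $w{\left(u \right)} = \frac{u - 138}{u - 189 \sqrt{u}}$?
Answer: $\frac{18722}{101} - \frac{95634 \sqrt{37}}{101} \approx -5574.2$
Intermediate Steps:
$L{\left(E \right)} = 2 E$
$w{\left(u \right)} = \frac{-138 + u}{u - 189 \sqrt{u}}$
$\frac{L{\left(-253 \right)}}{w{\left(37 \right)}} = \frac{2 \left(-253\right)}{\frac{1}{\left(-1\right) 37 + 189 \sqrt{37}} \left(138 - 37\right)} = - \frac{506}{\frac{1}{-37 + 189 \sqrt{37}} \left(138 - 37\right)} = - \frac{506}{\frac{1}{-37 + 189 \sqrt{37}} \cdot 101} = - \frac{506}{101 \frac{1}{-37 + 189 \sqrt{37}}} = - 506 \left(- \frac{37}{101} + \frac{189 \sqrt{37}}{101}\right) = \frac{18722}{101} - \frac{95634 \sqrt{37}}{101}$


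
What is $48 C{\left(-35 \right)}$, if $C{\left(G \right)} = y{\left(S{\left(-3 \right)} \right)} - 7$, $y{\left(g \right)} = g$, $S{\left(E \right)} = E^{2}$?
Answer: $96$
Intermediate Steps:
$C{\left(G \right)} = 2$ ($C{\left(G \right)} = \left(-3\right)^{2} - 7 = 9 - 7 = 2$)
$48 C{\left(-35 \right)} = 48 \cdot 2 = 96$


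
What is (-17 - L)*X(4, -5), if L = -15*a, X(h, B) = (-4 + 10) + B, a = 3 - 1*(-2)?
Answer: 58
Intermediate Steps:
a = 5 (a = 3 + 2 = 5)
X(h, B) = 6 + B
L = -75 (L = -15*5 = -75)
(-17 - L)*X(4, -5) = (-17 - 1*(-75))*(6 - 5) = (-17 + 75)*1 = 58*1 = 58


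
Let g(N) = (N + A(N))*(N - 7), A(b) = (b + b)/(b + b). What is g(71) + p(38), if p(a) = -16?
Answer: 4592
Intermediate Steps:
A(b) = 1 (A(b) = (2*b)/((2*b)) = (2*b)*(1/(2*b)) = 1)
g(N) = (1 + N)*(-7 + N) (g(N) = (N + 1)*(N - 7) = (1 + N)*(-7 + N))
g(71) + p(38) = (-7 + 71² - 6*71) - 16 = (-7 + 5041 - 426) - 16 = 4608 - 16 = 4592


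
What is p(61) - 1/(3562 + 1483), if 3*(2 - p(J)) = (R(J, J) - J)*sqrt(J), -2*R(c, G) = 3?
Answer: 10089/5045 + 125*sqrt(61)/6 ≈ 164.71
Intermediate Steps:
R(c, G) = -3/2 (R(c, G) = -1/2*3 = -3/2)
p(J) = 2 - sqrt(J)*(-3/2 - J)/3 (p(J) = 2 - (-3/2 - J)*sqrt(J)/3 = 2 - sqrt(J)*(-3/2 - J)/3)
p(61) - 1/(3562 + 1483) = (2 + sqrt(61)/2 + 61**(3/2)/3) - 1/(3562 + 1483) = (2 + sqrt(61)/2 + (61*sqrt(61))/3) - 1/5045 = (2 + sqrt(61)/2 + 61*sqrt(61)/3) - 1*1/5045 = (2 + 125*sqrt(61)/6) - 1/5045 = 10089/5045 + 125*sqrt(61)/6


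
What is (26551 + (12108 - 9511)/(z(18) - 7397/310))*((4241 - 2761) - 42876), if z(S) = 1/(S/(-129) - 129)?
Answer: -44975928572494556/41088871 ≈ -1.0946e+9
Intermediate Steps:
z(S) = 1/(-129 - S/129) (z(S) = 1/(S*(-1/129) - 129) = 1/(-S/129 - 129) = 1/(-129 - S/129))
(26551 + (12108 - 9511)/(z(18) - 7397/310))*((4241 - 2761) - 42876) = (26551 + (12108 - 9511)/(-129/(16641 + 18) - 7397/310))*((4241 - 2761) - 42876) = (26551 + 2597/(-129/16659 - 7397*1/310))*(1480 - 42876) = (26551 + 2597/(-129*1/16659 - 7397/310))*(-41396) = (26551 + 2597/(-43/5553 - 7397/310))*(-41396) = (26551 + 2597/(-41088871/1721430))*(-41396) = (26551 + 2597*(-1721430/41088871))*(-41396) = (26551 - 4470553710/41088871)*(-41396) = (1086480060211/41088871)*(-41396) = -44975928572494556/41088871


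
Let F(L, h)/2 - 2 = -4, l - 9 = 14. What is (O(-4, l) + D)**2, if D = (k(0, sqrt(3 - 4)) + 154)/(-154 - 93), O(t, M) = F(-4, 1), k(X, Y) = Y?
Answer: (1142 + I)**2/61009 ≈ 21.377 + 0.037437*I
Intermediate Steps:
l = 23 (l = 9 + 14 = 23)
F(L, h) = -4 (F(L, h) = 4 + 2*(-4) = 4 - 8 = -4)
O(t, M) = -4
D = -154/247 - I/247 (D = (sqrt(3 - 4) + 154)/(-154 - 93) = (sqrt(-1) + 154)/(-247) = (I + 154)*(-1/247) = (154 + I)*(-1/247) = -154/247 - I/247 ≈ -0.62348 - 0.0040486*I)
(O(-4, l) + D)**2 = (-4 + (-154/247 - I/247))**2 = (-1142/247 - I/247)**2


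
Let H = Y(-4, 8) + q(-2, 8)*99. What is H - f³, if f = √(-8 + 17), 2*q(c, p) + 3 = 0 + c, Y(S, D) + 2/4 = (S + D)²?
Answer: -259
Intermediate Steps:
Y(S, D) = -½ + (D + S)² (Y(S, D) = -½ + (S + D)² = -½ + (D + S)²)
q(c, p) = -3/2 + c/2 (q(c, p) = -3/2 + (0 + c)/2 = -3/2 + c/2)
f = 3 (f = √9 = 3)
H = -232 (H = (-½ + (8 - 4)²) + (-3/2 + (½)*(-2))*99 = (-½ + 4²) + (-3/2 - 1)*99 = (-½ + 16) - 5/2*99 = 31/2 - 495/2 = -232)
H - f³ = -232 - 1*3³ = -232 - 1*27 = -232 - 27 = -259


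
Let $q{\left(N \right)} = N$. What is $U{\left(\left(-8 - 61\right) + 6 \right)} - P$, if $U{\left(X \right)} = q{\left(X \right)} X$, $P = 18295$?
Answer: $-14326$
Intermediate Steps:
$U{\left(X \right)} = X^{2}$ ($U{\left(X \right)} = X X = X^{2}$)
$U{\left(\left(-8 - 61\right) + 6 \right)} - P = \left(\left(-8 - 61\right) + 6\right)^{2} - 18295 = \left(-69 + 6\right)^{2} - 18295 = \left(-63\right)^{2} - 18295 = 3969 - 18295 = -14326$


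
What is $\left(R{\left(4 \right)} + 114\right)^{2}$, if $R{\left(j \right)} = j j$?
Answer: $16900$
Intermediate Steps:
$R{\left(j \right)} = j^{2}$
$\left(R{\left(4 \right)} + 114\right)^{2} = \left(4^{2} + 114\right)^{2} = \left(16 + 114\right)^{2} = 130^{2} = 16900$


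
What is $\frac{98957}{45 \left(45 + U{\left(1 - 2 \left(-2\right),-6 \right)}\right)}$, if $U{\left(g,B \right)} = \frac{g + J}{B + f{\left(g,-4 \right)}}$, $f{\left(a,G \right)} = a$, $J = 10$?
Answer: $\frac{98957}{1350} \approx 73.302$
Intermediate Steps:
$U{\left(g,B \right)} = \frac{10 + g}{B + g}$ ($U{\left(g,B \right)} = \frac{g + 10}{B + g} = \frac{10 + g}{B + g}$)
$\frac{98957}{45 \left(45 + U{\left(1 - 2 \left(-2\right),-6 \right)}\right)} = \frac{98957}{45 \left(45 + \frac{10 - \left(-1 + 2 \left(-2\right)\right)}{-6 - \left(-1 + 2 \left(-2\right)\right)}\right)} = \frac{98957}{45 \left(45 + \frac{10 + \left(1 - -4\right)}{-6 + \left(1 - -4\right)}\right)} = \frac{98957}{45 \left(45 + \frac{10 + \left(1 + 4\right)}{-6 + \left(1 + 4\right)}\right)} = \frac{98957}{45 \left(45 + \frac{10 + 5}{-6 + 5}\right)} = \frac{98957}{45 \left(45 + \frac{1}{-1} \cdot 15\right)} = \frac{98957}{45 \left(45 - 15\right)} = \frac{98957}{45 \cdot 30} = \frac{98957}{1350}$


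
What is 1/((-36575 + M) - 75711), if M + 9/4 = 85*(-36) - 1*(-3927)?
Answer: -4/445685 ≈ -8.9750e-6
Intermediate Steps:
M = 3459/4 (M = -9/4 + (85*(-36) - 1*(-3927)) = -9/4 + (-3060 + 3927) = -9/4 + 867 = 3459/4 ≈ 864.75)
1/((-36575 + M) - 75711) = 1/((-36575 + 3459/4) - 75711) = 1/(-142841/4 - 75711) = 1/(-445685/4) = -4/445685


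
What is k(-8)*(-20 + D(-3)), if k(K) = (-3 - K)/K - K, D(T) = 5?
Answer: -885/8 ≈ -110.63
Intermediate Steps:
k(K) = -K + (-3 - K)/K (k(K) = (-3 - K)/K - K = -K + (-3 - K)/K)
k(-8)*(-20 + D(-3)) = (-1 - 1*(-8) - 3/(-8))*(-20 + 5) = (-1 + 8 - 3*(-⅛))*(-15) = (-1 + 8 + 3/8)*(-15) = (59/8)*(-15) = -885/8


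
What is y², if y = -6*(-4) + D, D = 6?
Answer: 900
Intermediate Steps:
y = 30 (y = -6*(-4) + 6 = 24 + 6 = 30)
y² = 30² = 900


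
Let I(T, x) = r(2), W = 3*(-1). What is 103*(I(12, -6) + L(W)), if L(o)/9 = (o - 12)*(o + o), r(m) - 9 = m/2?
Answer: 84460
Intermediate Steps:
W = -3
r(m) = 9 + m/2
I(T, x) = 10 (I(T, x) = 9 + (½)*2 = 9 + 1 = 10)
L(o) = 18*o*(-12 + o) (L(o) = 9*((o - 12)*(o + o)) = 9*((-12 + o)*(2*o)) = 9*(2*o*(-12 + o)) = 18*o*(-12 + o))
103*(I(12, -6) + L(W)) = 103*(10 + 18*(-3)*(-12 - 3)) = 103*(10 + 18*(-3)*(-15)) = 103*(10 + 810) = 103*820 = 84460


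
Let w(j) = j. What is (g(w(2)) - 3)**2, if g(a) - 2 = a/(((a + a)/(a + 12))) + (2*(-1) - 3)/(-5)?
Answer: 49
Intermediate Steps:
g(a) = 9 + a/2 (g(a) = 2 + (a/(((a + a)/(a + 12))) + (2*(-1) - 3)/(-5)) = 2 + (a/(((2*a)/(12 + a))) + (-2 - 3)*(-1/5)) = 2 + (a/((2*a/(12 + a))) - 5*(-1/5)) = 2 + (a*((12 + a)/(2*a)) + 1) = 2 + ((6 + a/2) + 1) = 2 + (7 + a/2) = 9 + a/2)
(g(w(2)) - 3)**2 = ((9 + (1/2)*2) - 3)**2 = ((9 + 1) - 3)**2 = (10 - 3)**2 = 7**2 = 49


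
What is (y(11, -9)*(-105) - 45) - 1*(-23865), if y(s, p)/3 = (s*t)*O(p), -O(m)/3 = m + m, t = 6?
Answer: -1098840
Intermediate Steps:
O(m) = -6*m (O(m) = -3*(m + m) = -6*m)
y(s, p) = -108*p*s (y(s, p) = 3*((s*6)*(-6*p)) = 3*((6*s)*(-6*p)) = 3*(-36*p*s) = -108*p*s)
(y(11, -9)*(-105) - 45) - 1*(-23865) = (-108*(-9)*11*(-105) - 45) - 1*(-23865) = (10692*(-105) - 45) + 23865 = (-1122660 - 45) + 23865 = -1122705 + 23865 = -1098840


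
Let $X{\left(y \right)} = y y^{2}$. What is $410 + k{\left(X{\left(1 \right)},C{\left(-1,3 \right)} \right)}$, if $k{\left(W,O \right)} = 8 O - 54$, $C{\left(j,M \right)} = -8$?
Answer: $292$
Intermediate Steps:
$X{\left(y \right)} = y^{3}$
$k{\left(W,O \right)} = -54 + 8 O$
$410 + k{\left(X{\left(1 \right)},C{\left(-1,3 \right)} \right)} = 410 + \left(-54 + 8 \left(-8\right)\right) = 410 - 118 = 292$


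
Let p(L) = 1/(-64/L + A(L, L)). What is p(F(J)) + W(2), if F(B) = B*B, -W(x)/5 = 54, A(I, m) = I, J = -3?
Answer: -4581/17 ≈ -269.47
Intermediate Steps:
W(x) = -270 (W(x) = -5*54 = -270)
F(B) = B²
p(L) = 1/(L - 64/L) (p(L) = 1/(-64/L + L) = 1/(L - 64/L))
p(F(J)) + W(2) = (-3)²/(-64 + ((-3)²)²) - 270 = 9/(-64 + 9²) - 270 = 9/(-64 + 81) - 270 = 9/17 - 270 = -4581/17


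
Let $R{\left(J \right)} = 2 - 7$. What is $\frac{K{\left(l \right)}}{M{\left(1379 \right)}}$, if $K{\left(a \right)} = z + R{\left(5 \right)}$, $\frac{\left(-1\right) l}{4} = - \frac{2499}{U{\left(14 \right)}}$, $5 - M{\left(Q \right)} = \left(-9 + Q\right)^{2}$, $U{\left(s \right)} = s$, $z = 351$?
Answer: $- \frac{346}{1876895} \approx -0.00018435$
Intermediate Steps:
$R{\left(J \right)} = -5$
$M{\left(Q \right)} = 5 - \left(-9 + Q\right)^{2}$
$l = 714$ ($l = - 4 \left(- \frac{2499}{14}\right) = - 4 \left(\left(-2499\right) \frac{1}{14}\right) = \left(-4\right) \left(- \frac{357}{2}\right) = 714$)
$K{\left(a \right)} = 346$ ($K{\left(a \right)} = 351 - 5 = 346$)
$\frac{K{\left(l \right)}}{M{\left(1379 \right)}} = \frac{346}{5 - \left(-9 + 1379\right)^{2}} = \frac{346}{5 - 1370^{2}} = \frac{346}{5 - 1876900} = \frac{346}{-1876895} = 346 \left(- \frac{1}{1876895}\right) = - \frac{346}{1876895}$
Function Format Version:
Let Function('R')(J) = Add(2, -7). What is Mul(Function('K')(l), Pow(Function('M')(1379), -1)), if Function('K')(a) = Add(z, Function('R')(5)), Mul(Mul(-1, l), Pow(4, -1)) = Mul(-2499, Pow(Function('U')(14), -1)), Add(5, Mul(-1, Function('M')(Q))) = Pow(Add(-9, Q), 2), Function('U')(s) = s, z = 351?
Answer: Rational(-346, 1876895) ≈ -0.00018435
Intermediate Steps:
Function('R')(J) = -5
Function('M')(Q) = Add(5, Mul(-1, Pow(Add(-9, Q), 2)))
l = 714 (l = Mul(-4, Mul(-2499, Pow(14, -1))) = Mul(-4, Mul(-2499, Rational(1, 14))) = Mul(-4, Rational(-357, 2)) = 714)
Function('K')(a) = 346 (Function('K')(a) = Add(351, -5) = 346)
Mul(Function('K')(l), Pow(Function('M')(1379), -1)) = Mul(346, Pow(Add(5, Mul(-1, Pow(Add(-9, 1379), 2))), -1)) = Mul(346, Pow(Add(5, Mul(-1, Pow(1370, 2))), -1)) = Mul(346, Pow(Add(5, Mul(-1, 1876900)), -1)) = Mul(346, Pow(Add(5, -1876900), -1)) = Mul(346, Pow(-1876895, -1)) = Mul(346, Rational(-1, 1876895)) = Rational(-346, 1876895)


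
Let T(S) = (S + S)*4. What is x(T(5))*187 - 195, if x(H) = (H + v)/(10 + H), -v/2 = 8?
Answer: -2631/25 ≈ -105.24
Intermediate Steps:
v = -16 (v = -2*8 = -16)
T(S) = 8*S (T(S) = (2*S)*4 = 8*S)
x(H) = (-16 + H)/(10 + H) (x(H) = (H - 16)/(10 + H) = (-16 + H)/(10 + H))
x(T(5))*187 - 195 = ((-16 + 8*5)/(10 + 8*5))*187 - 195 = ((-16 + 40)/(10 + 40))*187 - 195 = (24/50)*187 - 195 = ((1/50)*24)*187 - 195 = (12/25)*187 - 195 = 2244/25 - 195 = -2631/25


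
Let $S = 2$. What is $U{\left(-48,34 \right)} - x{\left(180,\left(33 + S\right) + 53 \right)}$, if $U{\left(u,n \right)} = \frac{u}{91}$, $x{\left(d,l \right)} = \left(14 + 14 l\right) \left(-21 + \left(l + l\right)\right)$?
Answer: $- \frac{17574878}{91} \approx -1.9313 \cdot 10^{5}$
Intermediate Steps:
$x{\left(d,l \right)} = \left(-21 + 2 l\right) \left(14 + 14 l\right)$ ($x{\left(d,l \right)} = \left(14 + 14 l\right) \left(-21 + 2 l\right) = \left(-21 + 2 l\right) \left(14 + 14 l\right)$)
$U{\left(u,n \right)} = \frac{u}{91}$ ($U{\left(u,n \right)} = u \frac{1}{91} = \frac{u}{91}$)
$U{\left(-48,34 \right)} - x{\left(180,\left(33 + S\right) + 53 \right)} = \frac{1}{91} \left(-48\right) - \left(-294 - 266 \left(\left(33 + 2\right) + 53\right) + 28 \left(\left(33 + 2\right) + 53\right)^{2}\right) = - \frac{48}{91} - \left(-294 - 266 \left(35 + 53\right) + 28 \left(35 + 53\right)^{2}\right) = - \frac{48}{91} - \left(-294 - 23408 + 28 \cdot 88^{2}\right) = - \frac{48}{91} - \left(-294 - 23408 + 28 \cdot 7744\right) = - \frac{48}{91} - \left(-294 - 23408 + 216832\right) = - \frac{48}{91} - 193130 = - \frac{17574878}{91}$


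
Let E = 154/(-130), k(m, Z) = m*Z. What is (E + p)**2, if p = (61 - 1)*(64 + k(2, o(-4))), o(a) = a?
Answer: 47664932329/4225 ≈ 1.1282e+7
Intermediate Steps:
k(m, Z) = Z*m
E = -77/65 (E = 154*(-1/130) = -77/65 ≈ -1.1846)
p = 3360 (p = (61 - 1)*(64 - 4*2) = 60*(64 - 8) = 60*56 = 3360)
(E + p)**2 = (-77/65 + 3360)**2 = (218323/65)**2 = 47664932329/4225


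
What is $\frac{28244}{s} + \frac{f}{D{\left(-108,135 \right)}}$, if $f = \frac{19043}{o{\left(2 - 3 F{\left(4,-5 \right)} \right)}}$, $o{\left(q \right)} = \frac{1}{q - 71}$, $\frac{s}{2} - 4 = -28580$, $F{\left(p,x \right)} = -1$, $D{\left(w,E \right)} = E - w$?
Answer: $- \frac{5986472389}{1157328} \approx -5172.7$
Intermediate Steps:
$s = -57152$ ($s = 8 + 2 \left(-28580\right) = 8 - 57160 = -57152$)
$o{\left(q \right)} = \frac{1}{-71 + q}$
$f = -1256838$ ($f = \frac{19043}{\frac{1}{-71 + \left(2 - -3\right)}} = \frac{19043}{\frac{1}{-71 + \left(2 + 3\right)}} = \frac{19043}{\frac{1}{-71 + 5}} = \frac{19043}{\frac{1}{-66}} = \frac{19043}{- \frac{1}{66}} = 19043 \left(-66\right) = -1256838$)
$\frac{28244}{s} + \frac{f}{D{\left(-108,135 \right)}} = \frac{28244}{-57152} - \frac{1256838}{135 - -108} = 28244 \left(- \frac{1}{57152}\right) - \frac{1256838}{135 + 108} = - \frac{7061}{14288} - \frac{1256838}{243} = - \frac{7061}{14288} - \frac{418946}{81} = - \frac{5986472389}{1157328}$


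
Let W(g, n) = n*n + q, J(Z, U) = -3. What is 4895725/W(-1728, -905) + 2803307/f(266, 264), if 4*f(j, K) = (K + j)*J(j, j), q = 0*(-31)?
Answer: -183522597199/26044995 ≈ -7046.4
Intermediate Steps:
q = 0
W(g, n) = n² (W(g, n) = n*n + 0 = n² + 0 = n²)
f(j, K) = -3*K/4 - 3*j/4 (f(j, K) = ((K + j)*(-3))/4 = (-3*K - 3*j)/4 = -3*K/4 - 3*j/4)
4895725/W(-1728, -905) + 2803307/f(266, 264) = 4895725/((-905)²) + 2803307/(-¾*264 - ¾*266) = 4895725/819025 + 2803307/(-198 - 399/2) = 4895725*(1/819025) + 2803307/(-795/2) = 195829/32761 + 2803307*(-2/795) = 195829/32761 - 5606614/795 = -183522597199/26044995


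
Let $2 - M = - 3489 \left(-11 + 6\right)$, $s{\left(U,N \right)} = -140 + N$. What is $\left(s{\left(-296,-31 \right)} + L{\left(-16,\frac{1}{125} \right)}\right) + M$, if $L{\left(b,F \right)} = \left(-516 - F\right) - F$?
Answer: $- \frac{2266252}{125} \approx -18130.0$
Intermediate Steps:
$L{\left(b,F \right)} = -516 - 2 F$
$M = -17443$ ($M = 2 - - 3489 \left(-11 + 6\right) = 2 - \left(-3489\right) \left(-5\right) = 2 - 17445 = -17443$)
$\left(s{\left(-296,-31 \right)} + L{\left(-16,\frac{1}{125} \right)}\right) + M = \left(\left(-140 - 31\right) - \left(516 + \frac{2}{125}\right)\right) - 17443 = \left(-171 - \frac{64502}{125}\right) - 17443 = - \frac{85877}{125} - 17443 = - \frac{2266252}{125}$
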